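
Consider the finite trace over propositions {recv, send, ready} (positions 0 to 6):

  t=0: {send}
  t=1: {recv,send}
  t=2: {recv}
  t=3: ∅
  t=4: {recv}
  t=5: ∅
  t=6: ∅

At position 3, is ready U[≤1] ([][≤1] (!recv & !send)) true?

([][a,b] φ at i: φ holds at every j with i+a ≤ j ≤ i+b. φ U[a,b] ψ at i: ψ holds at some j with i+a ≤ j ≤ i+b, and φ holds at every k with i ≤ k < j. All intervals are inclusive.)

Need some j in [3,4] with [][≤1] (!recv & !send), and ready at every k in [3,j-1].
  j=3: [][≤1] (!recv & !send) — fails at 4.
  j=4: [][≤1] (!recv & !send) — fails at 4.
No j in the window works → until fails.

False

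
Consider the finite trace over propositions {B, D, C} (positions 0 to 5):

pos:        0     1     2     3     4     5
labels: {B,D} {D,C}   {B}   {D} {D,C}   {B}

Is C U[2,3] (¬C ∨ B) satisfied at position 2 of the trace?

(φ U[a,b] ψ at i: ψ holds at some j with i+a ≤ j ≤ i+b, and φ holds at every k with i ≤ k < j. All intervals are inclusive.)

Need some j in [4,5] with (¬C ∨ B), and C at every k in [2,j-1].
  j=4: (¬C ∨ B) false.
  j=5: (¬C ∨ B) holds, but C fails at k=2 → not this j.
No j in the window works → until fails.

No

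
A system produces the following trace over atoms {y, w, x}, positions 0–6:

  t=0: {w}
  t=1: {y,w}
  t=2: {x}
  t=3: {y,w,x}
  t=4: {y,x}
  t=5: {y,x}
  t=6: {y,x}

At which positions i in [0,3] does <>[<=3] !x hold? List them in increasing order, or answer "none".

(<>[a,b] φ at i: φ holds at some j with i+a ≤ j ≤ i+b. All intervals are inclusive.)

0, 1

Evaluate at each i in [0,3]:
  i=0: ✓ (witness j=0)
  i=1: ✓ (witness j=1)
  i=2: ✗ (none in [2,5])
  i=3: ✗ (none in [3,6])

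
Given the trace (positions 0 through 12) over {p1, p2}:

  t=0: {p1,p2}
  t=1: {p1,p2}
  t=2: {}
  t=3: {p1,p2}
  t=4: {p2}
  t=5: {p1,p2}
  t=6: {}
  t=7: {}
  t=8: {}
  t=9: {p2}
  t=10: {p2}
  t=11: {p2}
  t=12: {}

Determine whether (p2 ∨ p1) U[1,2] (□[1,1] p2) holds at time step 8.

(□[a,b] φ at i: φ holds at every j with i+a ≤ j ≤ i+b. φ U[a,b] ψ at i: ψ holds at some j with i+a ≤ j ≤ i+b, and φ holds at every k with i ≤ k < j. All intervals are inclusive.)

Need some j in [9,10] with □[1,1] p2, and (p2 ∨ p1) at every k in [8,j-1].
  j=9: □[1,1] p2 holds, but (p2 ∨ p1) fails at k=8 → not this j.
  j=10: □[1,1] p2 holds, but (p2 ∨ p1) fails at k=8 → not this j.
No j in the window works → until fails.

False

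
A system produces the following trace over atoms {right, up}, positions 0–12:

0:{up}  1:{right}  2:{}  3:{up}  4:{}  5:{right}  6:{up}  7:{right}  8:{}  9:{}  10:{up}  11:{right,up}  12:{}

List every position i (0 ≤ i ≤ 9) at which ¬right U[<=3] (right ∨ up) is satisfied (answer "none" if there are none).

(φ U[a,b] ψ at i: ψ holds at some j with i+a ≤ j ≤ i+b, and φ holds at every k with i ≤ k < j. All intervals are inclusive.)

Evaluate at each i in [0,9]:
  i=0: ✓ (rhs at j=0)
  i=1: ✓ (rhs at j=1)
  i=2: ✓ (rhs at j=3; lhs holds on [2,2])
  i=3: ✓ (rhs at j=3)
  i=4: ✓ (rhs at j=5; lhs holds on [4,4])
  i=5: ✓ (rhs at j=5)
  i=6: ✓ (rhs at j=6)
  i=7: ✓ (rhs at j=7)
  i=8: ✓ (rhs at j=10; lhs holds on [8,9])
  i=9: ✓ (rhs at j=10; lhs holds on [9,9])

0, 1, 2, 3, 4, 5, 6, 7, 8, 9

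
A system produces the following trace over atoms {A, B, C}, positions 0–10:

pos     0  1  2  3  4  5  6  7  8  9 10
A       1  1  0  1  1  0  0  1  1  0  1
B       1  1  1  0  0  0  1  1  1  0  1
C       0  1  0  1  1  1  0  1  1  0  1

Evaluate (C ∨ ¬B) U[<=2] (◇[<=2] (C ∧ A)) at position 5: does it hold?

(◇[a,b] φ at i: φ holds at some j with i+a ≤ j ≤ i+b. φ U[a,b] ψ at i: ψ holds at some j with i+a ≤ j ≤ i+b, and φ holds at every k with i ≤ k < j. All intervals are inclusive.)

True

Need some j in [5,7] with ◇[<=2] (C ∧ A), and (C ∨ ¬B) at every k in [5,j-1].
  j=5: ◇[<=2] (C ∧ A) holds; no prefix to check → satisfied.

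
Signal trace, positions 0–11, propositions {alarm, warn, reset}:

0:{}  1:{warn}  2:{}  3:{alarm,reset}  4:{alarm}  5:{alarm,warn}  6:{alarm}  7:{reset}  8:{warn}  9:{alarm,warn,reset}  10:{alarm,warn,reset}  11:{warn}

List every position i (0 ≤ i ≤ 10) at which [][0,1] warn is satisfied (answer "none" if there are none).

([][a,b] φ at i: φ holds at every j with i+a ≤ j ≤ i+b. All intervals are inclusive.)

Evaluate at each i in [0,10]:
  i=0: ✗ (fails at j=0)
  i=1: ✗ (fails at j=2)
  i=2: ✗ (fails at j=2)
  i=3: ✗ (fails at j=3)
  i=4: ✗ (fails at j=4)
  i=5: ✗ (fails at j=6)
  i=6: ✗ (fails at j=6)
  i=7: ✗ (fails at j=7)
  i=8: ✓ (all of [8,9])
  i=9: ✓ (all of [9,10])
  i=10: ✓ (all of [10,11])

8, 9, 10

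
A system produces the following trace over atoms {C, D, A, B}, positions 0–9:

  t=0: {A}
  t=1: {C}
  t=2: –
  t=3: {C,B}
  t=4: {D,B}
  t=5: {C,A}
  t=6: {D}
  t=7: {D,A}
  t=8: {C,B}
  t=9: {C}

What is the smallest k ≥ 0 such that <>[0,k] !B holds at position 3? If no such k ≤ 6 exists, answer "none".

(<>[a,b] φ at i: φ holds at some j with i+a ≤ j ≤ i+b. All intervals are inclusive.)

2

Scan j = 3,4,… for !B:
  j=3: fails
  j=4: fails
  j=5: holds
First hit at j=5, so smallest k = 5-3 = 2.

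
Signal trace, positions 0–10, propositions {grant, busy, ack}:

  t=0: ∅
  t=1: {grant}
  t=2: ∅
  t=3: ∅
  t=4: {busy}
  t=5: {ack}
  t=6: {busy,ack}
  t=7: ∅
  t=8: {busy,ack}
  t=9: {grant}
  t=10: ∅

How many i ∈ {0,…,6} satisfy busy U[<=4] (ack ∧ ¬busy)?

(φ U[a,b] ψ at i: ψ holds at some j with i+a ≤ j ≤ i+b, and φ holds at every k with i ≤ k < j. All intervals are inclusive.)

2

Evaluate at each i in [0,6]:
  i=0: ✗ (no rhs in [0,4])
  i=1: ✗ (lhs fails at k=1 before rhs at j=5)
  i=2: ✗ (lhs fails at k=2 before rhs at j=5)
  i=3: ✗ (lhs fails at k=3 before rhs at j=5)
  i=4: ✓ (rhs at j=5; lhs holds on [4,4])
  i=5: ✓ (rhs at j=5)
  i=6: ✗ (no rhs in [6,10])
Positions where it holds: {4, 5} → 2.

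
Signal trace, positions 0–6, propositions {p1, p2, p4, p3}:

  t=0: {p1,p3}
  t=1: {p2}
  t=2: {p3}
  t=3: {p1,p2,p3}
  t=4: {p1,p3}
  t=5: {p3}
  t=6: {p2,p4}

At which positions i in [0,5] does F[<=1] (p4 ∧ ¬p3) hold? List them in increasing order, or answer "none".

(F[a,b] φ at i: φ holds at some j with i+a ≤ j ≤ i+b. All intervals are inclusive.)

Evaluate at each i in [0,5]:
  i=0: ✗ (none in [0,1])
  i=1: ✗ (none in [1,2])
  i=2: ✗ (none in [2,3])
  i=3: ✗ (none in [3,4])
  i=4: ✗ (none in [4,5])
  i=5: ✓ (witness j=6)

5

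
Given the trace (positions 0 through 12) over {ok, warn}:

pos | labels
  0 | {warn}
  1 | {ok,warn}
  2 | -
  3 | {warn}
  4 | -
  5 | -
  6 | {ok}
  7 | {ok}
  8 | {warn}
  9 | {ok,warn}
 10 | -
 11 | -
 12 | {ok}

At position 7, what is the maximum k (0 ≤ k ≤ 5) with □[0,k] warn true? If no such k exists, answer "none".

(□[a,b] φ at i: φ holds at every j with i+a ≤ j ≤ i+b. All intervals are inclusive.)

none

warn must hold from j=7 onward; find where it first fails.
  j=7: fails → no k works.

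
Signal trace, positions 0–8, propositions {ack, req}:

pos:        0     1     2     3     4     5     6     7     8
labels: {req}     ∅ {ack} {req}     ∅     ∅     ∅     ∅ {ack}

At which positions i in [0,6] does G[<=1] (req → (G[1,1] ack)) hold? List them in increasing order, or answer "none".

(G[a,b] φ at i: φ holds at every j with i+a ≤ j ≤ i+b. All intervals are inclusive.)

Evaluate at each i in [0,6]:
  i=0: ✗ (fails at j=0)
  i=1: ✓ (all of [1,2])
  i=2: ✗ (fails at j=3)
  i=3: ✗ (fails at j=3)
  i=4: ✓ (all of [4,5])
  i=5: ✓ (all of [5,6])
  i=6: ✓ (all of [6,7])

1, 4, 5, 6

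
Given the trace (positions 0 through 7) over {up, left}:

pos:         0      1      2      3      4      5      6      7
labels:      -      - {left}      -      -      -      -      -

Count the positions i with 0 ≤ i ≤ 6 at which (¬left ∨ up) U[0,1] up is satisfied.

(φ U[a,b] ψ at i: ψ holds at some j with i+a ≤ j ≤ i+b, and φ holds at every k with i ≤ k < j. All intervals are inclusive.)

Evaluate at each i in [0,6]:
  i=0: ✗ (no rhs in [0,1])
  i=1: ✗ (no rhs in [1,2])
  i=2: ✗ (no rhs in [2,3])
  i=3: ✗ (no rhs in [3,4])
  i=4: ✗ (no rhs in [4,5])
  i=5: ✗ (no rhs in [5,6])
  i=6: ✗ (no rhs in [6,7])
Positions where it holds: {} → 0.

0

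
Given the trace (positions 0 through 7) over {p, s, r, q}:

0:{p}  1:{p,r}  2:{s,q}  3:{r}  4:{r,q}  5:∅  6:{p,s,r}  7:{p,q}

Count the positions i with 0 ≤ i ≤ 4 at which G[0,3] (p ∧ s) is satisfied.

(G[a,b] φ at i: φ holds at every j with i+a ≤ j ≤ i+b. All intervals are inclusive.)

Evaluate at each i in [0,4]:
  i=0: ✗ (fails at j=0)
  i=1: ✗ (fails at j=1)
  i=2: ✗ (fails at j=2)
  i=3: ✗ (fails at j=3)
  i=4: ✗ (fails at j=4)
Positions where it holds: {} → 0.

0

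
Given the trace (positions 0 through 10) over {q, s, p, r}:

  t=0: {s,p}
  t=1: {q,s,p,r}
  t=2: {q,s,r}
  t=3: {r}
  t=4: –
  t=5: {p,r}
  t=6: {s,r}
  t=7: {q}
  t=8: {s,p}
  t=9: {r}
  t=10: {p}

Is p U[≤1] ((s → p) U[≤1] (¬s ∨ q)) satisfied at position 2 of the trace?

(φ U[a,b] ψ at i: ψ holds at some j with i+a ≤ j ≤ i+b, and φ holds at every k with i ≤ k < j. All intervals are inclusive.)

Holds

Need some j in [2,3] with ((s → p) U[≤1] (¬s ∨ q)), and p at every k in [2,j-1].
  j=2: ((s → p) U[≤1] (¬s ∨ q)) holds; no prefix to check → satisfied.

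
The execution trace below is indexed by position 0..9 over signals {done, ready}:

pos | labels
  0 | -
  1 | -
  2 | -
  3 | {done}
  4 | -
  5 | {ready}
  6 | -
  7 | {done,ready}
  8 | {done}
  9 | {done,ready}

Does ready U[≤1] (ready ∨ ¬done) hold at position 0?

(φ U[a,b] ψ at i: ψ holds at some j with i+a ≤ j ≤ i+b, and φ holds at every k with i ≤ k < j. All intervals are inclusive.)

Need some j in [0,1] with (ready ∨ ¬done), and ready at every k in [0,j-1].
  j=0: (ready ∨ ¬done) holds; no prefix to check → satisfied.

Holds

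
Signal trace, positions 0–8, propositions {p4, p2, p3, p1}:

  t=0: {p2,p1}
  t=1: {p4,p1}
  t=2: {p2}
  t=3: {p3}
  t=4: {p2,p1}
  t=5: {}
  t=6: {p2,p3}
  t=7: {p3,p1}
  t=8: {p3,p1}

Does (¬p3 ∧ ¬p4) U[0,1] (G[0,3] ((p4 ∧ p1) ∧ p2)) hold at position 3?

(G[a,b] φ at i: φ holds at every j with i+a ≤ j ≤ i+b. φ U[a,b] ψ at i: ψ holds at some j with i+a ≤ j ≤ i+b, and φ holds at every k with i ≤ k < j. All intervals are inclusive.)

Need some j in [3,4] with G[0,3] ((p4 ∧ p1) ∧ p2), and (¬p3 ∧ ¬p4) at every k in [3,j-1].
  j=3: G[0,3] ((p4 ∧ p1) ∧ p2) — fails at 3.
  j=4: G[0,3] ((p4 ∧ p1) ∧ p2) — fails at 4.
No j in the window works → until fails.

No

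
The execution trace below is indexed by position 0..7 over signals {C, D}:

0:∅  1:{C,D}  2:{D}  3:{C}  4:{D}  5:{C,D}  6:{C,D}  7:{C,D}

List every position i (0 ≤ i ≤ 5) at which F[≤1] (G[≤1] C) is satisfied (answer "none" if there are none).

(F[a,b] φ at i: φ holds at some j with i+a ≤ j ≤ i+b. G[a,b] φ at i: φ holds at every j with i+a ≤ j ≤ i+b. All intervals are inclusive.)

4, 5

Evaluate at each i in [0,5]:
  i=0: ✗ (none in [0,1])
  i=1: ✗ (none in [1,2])
  i=2: ✗ (none in [2,3])
  i=3: ✗ (none in [3,4])
  i=4: ✓ (witness j=5)
  i=5: ✓ (witness j=5)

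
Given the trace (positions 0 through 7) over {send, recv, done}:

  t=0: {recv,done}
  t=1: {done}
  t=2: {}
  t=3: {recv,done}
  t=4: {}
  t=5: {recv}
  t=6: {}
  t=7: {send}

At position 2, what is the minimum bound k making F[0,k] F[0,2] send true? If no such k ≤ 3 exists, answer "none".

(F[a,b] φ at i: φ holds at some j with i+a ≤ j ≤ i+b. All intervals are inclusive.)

Scan j = 2,3,… for F[0,2] send:
  j=2: fails
  j=3: fails
  j=4: fails
  j=5: holds
First hit at j=5, so smallest k = 5-2 = 3.

3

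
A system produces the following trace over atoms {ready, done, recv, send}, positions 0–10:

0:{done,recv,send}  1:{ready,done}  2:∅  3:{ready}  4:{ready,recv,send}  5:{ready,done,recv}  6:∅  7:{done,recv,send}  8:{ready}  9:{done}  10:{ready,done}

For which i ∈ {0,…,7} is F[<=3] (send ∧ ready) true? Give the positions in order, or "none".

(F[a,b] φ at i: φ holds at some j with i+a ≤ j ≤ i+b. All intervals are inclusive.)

1, 2, 3, 4

Evaluate at each i in [0,7]:
  i=0: ✗ (none in [0,3])
  i=1: ✓ (witness j=4)
  i=2: ✓ (witness j=4)
  i=3: ✓ (witness j=4)
  i=4: ✓ (witness j=4)
  i=5: ✗ (none in [5,8])
  i=6: ✗ (none in [6,9])
  i=7: ✗ (none in [7,10])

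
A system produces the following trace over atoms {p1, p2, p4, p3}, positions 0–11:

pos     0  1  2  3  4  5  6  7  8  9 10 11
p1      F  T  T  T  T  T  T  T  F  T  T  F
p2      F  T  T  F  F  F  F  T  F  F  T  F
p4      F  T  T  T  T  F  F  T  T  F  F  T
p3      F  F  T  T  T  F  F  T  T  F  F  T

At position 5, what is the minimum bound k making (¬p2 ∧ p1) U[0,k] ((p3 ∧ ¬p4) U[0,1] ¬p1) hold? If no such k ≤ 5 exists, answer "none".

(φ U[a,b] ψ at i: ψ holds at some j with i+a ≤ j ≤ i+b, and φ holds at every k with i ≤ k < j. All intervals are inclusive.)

Need earliest j ≥ 5 with ((p3 ∧ ¬p4) U[0,1] ¬p1), and (¬p2 ∧ p1) at every k in [5,j-1].
  j=5: rhs fails.
  j=6: rhs fails.
  j=7: rhs fails.
  j=8: rhs holds but lhs fails at k=7.
  j=9: rhs fails.
  j=10: rhs fails.
No witness within the range → none.

none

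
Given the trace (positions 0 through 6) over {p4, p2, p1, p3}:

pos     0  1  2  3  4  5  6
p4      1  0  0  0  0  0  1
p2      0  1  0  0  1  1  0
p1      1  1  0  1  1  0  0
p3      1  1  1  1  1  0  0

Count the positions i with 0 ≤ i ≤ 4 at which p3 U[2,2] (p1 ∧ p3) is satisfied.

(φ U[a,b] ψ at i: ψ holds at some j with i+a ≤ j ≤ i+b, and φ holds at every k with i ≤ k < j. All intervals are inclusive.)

2

Evaluate at each i in [0,4]:
  i=0: ✗ (no rhs in [2,2])
  i=1: ✓ (rhs at j=3; lhs holds on [1,2])
  i=2: ✓ (rhs at j=4; lhs holds on [2,3])
  i=3: ✗ (no rhs in [5,5])
  i=4: ✗ (no rhs in [6,6])
Positions where it holds: {1, 2} → 2.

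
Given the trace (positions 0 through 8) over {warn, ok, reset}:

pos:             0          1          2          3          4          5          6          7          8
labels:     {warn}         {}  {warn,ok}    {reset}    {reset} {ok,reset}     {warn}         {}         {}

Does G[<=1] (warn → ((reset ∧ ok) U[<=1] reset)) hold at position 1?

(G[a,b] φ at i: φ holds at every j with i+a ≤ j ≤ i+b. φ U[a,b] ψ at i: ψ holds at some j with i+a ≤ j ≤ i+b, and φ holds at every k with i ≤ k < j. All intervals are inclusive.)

Check (warn → ((reset ∧ ok) U[<=1] reset)) at every j in [1,2]:
  j=1: antecedent false → ✓
  j=2: antecedent true; consequent fails → ✗
Fails at j=2 → formula fails.

No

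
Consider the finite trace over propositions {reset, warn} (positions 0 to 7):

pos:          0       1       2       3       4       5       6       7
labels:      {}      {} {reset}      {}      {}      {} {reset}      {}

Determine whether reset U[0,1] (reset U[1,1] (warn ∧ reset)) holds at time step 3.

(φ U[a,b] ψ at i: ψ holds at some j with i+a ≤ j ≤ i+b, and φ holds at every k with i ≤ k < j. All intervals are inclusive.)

No

Need some j in [3,4] with (reset U[1,1] (warn ∧ reset)), and reset at every k in [3,j-1].
  j=3: (reset U[1,1] (warn ∧ reset)) — fails.
  j=4: (reset U[1,1] (warn ∧ reset)) — fails.
No j in the window works → until fails.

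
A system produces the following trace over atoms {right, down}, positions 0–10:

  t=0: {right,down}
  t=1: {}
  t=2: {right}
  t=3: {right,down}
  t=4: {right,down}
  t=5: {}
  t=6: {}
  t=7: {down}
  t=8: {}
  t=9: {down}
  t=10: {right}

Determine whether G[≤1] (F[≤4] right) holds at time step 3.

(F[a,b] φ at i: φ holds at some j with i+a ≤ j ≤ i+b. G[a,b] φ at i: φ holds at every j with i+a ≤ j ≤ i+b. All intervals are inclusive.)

Check F[≤4] right at every j in [3,4]:
  j=3: holds (witness at 3)
  j=4: holds (witness at 4)
All positions satisfy it → formula holds.

Holds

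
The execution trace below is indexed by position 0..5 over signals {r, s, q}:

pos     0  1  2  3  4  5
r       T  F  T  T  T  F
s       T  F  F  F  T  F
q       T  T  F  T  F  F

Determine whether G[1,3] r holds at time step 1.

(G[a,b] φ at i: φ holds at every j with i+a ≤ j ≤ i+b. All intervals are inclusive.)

Holds

Check r at every j in [2,4]:
  j=2: true
  j=3: true
  j=4: true
All positions satisfy it → formula holds.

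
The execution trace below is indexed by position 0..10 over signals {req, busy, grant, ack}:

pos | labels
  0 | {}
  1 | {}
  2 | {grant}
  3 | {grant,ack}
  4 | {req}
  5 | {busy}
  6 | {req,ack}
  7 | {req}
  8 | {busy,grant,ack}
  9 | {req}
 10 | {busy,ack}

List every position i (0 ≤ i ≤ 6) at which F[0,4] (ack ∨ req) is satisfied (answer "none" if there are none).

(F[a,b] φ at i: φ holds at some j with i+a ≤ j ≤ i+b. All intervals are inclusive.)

Evaluate at each i in [0,6]:
  i=0: ✓ (witness j=3)
  i=1: ✓ (witness j=3)
  i=2: ✓ (witness j=3)
  i=3: ✓ (witness j=3)
  i=4: ✓ (witness j=4)
  i=5: ✓ (witness j=6)
  i=6: ✓ (witness j=6)

0, 1, 2, 3, 4, 5, 6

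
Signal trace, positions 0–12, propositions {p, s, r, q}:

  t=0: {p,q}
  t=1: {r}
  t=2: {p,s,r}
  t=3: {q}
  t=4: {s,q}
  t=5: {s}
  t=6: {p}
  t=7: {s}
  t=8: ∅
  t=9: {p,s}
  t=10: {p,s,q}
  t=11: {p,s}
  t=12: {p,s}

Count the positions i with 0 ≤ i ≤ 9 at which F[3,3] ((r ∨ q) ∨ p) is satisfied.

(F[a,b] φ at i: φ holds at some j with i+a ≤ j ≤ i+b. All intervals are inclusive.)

7

Evaluate at each i in [0,9]:
  i=0: ✓ (witness j=3)
  i=1: ✓ (witness j=4)
  i=2: ✗ (none in [5,5])
  i=3: ✓ (witness j=6)
  i=4: ✗ (none in [7,7])
  i=5: ✗ (none in [8,8])
  i=6: ✓ (witness j=9)
  i=7: ✓ (witness j=10)
  i=8: ✓ (witness j=11)
  i=9: ✓ (witness j=12)
Positions where it holds: {0, 1, 3, 6, 7, 8, 9} → 7.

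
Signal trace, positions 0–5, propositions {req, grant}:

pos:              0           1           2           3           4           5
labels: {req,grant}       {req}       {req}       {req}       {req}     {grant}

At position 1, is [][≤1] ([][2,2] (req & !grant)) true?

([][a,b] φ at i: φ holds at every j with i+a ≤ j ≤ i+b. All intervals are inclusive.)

Check [][2,2] (req & !grant) at every j in [1,2]:
  j=1: holds on [3,3]
  j=2: holds on [4,4]
All positions satisfy it → formula holds.

Yes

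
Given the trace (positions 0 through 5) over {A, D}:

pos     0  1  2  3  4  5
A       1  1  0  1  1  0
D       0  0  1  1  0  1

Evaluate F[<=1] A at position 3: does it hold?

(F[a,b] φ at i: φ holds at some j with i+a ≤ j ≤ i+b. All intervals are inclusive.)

Holds

Check A at each j in [3,4]:
  j=3: true
  j=4: true
Found at j=3 → formula holds.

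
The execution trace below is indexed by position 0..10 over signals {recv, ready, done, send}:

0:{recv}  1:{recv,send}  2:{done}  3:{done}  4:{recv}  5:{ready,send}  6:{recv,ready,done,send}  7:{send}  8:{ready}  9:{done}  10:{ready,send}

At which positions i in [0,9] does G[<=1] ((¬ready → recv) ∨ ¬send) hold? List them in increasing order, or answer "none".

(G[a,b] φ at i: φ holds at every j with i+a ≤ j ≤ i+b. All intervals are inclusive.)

Evaluate at each i in [0,9]:
  i=0: ✓ (all of [0,1])
  i=1: ✓ (all of [1,2])
  i=2: ✓ (all of [2,3])
  i=3: ✓ (all of [3,4])
  i=4: ✓ (all of [4,5])
  i=5: ✓ (all of [5,6])
  i=6: ✗ (fails at j=7)
  i=7: ✗ (fails at j=7)
  i=8: ✓ (all of [8,9])
  i=9: ✓ (all of [9,10])

0, 1, 2, 3, 4, 5, 8, 9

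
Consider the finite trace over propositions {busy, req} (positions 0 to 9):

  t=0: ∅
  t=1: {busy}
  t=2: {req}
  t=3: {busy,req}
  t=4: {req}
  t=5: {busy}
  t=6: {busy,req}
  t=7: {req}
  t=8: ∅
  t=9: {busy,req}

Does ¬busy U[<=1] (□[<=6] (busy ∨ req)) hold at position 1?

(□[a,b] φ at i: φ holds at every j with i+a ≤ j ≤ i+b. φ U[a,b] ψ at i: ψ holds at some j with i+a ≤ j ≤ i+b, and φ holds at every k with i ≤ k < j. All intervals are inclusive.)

Need some j in [1,2] with □[<=6] (busy ∨ req), and ¬busy at every k in [1,j-1].
  j=1: □[<=6] (busy ∨ req) holds; no prefix to check → satisfied.

Yes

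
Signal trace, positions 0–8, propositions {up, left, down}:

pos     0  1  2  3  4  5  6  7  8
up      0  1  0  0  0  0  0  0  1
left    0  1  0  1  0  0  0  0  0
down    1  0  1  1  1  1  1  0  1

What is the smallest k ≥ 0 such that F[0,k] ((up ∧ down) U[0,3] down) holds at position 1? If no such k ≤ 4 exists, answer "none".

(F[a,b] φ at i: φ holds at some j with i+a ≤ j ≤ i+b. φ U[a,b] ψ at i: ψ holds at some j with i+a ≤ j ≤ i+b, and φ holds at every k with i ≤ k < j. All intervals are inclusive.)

Scan j = 1,2,… for ((up ∧ down) U[0,3] down):
  j=1: fails
  j=2: holds
First hit at j=2, so smallest k = 2-1 = 1.

1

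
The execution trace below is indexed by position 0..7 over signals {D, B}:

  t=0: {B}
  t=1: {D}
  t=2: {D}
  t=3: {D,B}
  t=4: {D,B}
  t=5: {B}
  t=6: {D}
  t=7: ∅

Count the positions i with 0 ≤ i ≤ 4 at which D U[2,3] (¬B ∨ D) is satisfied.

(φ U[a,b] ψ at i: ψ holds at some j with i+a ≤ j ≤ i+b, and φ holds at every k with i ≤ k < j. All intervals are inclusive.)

2

Evaluate at each i in [0,4]:
  i=0: ✗ (lhs fails at k=0 before rhs at j=2)
  i=1: ✓ (rhs at j=3; lhs holds on [1,2])
  i=2: ✓ (rhs at j=4; lhs holds on [2,3])
  i=3: ✗ (lhs fails at k=5 before rhs at j=6)
  i=4: ✗ (lhs fails at k=5 before rhs at j=6)
Positions where it holds: {1, 2} → 2.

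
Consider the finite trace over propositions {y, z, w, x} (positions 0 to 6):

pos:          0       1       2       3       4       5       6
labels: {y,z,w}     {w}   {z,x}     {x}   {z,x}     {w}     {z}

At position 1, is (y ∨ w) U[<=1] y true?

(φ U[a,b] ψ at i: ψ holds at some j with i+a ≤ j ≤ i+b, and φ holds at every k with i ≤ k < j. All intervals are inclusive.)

False

Need some j in [1,2] with y, and (y ∨ w) at every k in [1,j-1].
  j=1: y false.
  j=2: y false.
No j in the window works → until fails.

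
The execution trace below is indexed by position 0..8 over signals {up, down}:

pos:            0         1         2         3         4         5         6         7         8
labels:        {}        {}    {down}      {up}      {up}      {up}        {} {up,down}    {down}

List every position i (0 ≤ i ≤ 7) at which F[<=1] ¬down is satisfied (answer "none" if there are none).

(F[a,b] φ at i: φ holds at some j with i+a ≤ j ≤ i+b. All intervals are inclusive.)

Evaluate at each i in [0,7]:
  i=0: ✓ (witness j=0)
  i=1: ✓ (witness j=1)
  i=2: ✓ (witness j=3)
  i=3: ✓ (witness j=3)
  i=4: ✓ (witness j=4)
  i=5: ✓ (witness j=5)
  i=6: ✓ (witness j=6)
  i=7: ✗ (none in [7,8])

0, 1, 2, 3, 4, 5, 6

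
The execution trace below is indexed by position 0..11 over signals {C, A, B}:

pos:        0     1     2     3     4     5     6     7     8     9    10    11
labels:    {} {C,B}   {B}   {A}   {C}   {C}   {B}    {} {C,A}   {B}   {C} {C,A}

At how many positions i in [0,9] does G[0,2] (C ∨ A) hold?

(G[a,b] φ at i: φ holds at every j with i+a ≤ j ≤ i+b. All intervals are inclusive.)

Evaluate at each i in [0,9]:
  i=0: ✗ (fails at j=0)
  i=1: ✗ (fails at j=2)
  i=2: ✗ (fails at j=2)
  i=3: ✓ (all of [3,5])
  i=4: ✗ (fails at j=6)
  i=5: ✗ (fails at j=6)
  i=6: ✗ (fails at j=6)
  i=7: ✗ (fails at j=7)
  i=8: ✗ (fails at j=9)
  i=9: ✗ (fails at j=9)
Positions where it holds: {3} → 1.

1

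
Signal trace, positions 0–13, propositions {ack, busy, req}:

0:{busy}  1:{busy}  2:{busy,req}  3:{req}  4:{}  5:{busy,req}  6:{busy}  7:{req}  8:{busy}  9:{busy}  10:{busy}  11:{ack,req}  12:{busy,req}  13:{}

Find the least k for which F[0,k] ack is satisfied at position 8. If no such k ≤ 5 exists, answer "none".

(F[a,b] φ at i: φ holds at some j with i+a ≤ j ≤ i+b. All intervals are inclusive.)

Scan j = 8,9,… for ack:
  j=8: fails
  j=9: fails
  j=10: fails
  j=11: holds
First hit at j=11, so smallest k = 11-8 = 3.

3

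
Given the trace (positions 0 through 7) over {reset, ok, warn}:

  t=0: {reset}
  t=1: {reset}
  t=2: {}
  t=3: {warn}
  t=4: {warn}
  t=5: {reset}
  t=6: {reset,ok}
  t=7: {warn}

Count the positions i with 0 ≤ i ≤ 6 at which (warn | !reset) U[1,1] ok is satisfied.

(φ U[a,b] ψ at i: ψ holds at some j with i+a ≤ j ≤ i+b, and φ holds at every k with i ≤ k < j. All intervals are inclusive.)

0

Evaluate at each i in [0,6]:
  i=0: ✗ (no rhs in [1,1])
  i=1: ✗ (no rhs in [2,2])
  i=2: ✗ (no rhs in [3,3])
  i=3: ✗ (no rhs in [4,4])
  i=4: ✗ (no rhs in [5,5])
  i=5: ✗ (lhs fails at k=5 before rhs at j=6)
  i=6: ✗ (no rhs in [7,7])
Positions where it holds: {} → 0.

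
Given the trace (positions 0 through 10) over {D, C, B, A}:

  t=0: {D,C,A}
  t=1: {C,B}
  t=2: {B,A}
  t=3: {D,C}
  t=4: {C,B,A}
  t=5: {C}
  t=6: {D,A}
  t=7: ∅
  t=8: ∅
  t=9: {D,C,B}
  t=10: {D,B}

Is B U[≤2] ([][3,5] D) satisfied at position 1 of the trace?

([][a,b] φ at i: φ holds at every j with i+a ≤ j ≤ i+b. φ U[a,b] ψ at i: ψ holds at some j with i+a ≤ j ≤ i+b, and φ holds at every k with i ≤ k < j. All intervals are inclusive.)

False

Need some j in [1,3] with [][3,5] D, and B at every k in [1,j-1].
  j=1: [][3,5] D — fails at 4.
  j=2: [][3,5] D — fails at 5.
  j=3: [][3,5] D — fails at 7.
No j in the window works → until fails.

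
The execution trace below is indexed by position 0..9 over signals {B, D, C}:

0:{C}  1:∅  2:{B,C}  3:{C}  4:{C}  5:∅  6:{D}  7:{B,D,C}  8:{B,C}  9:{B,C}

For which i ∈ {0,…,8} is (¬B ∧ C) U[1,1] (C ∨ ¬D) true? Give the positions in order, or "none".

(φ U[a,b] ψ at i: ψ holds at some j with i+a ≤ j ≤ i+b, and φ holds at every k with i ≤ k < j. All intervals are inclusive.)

0, 3, 4

Evaluate at each i in [0,8]:
  i=0: ✓ (rhs at j=1; lhs holds on [0,0])
  i=1: ✗ (lhs fails at k=1 before rhs at j=2)
  i=2: ✗ (lhs fails at k=2 before rhs at j=3)
  i=3: ✓ (rhs at j=4; lhs holds on [3,3])
  i=4: ✓ (rhs at j=5; lhs holds on [4,4])
  i=5: ✗ (no rhs in [6,6])
  i=6: ✗ (lhs fails at k=6 before rhs at j=7)
  i=7: ✗ (lhs fails at k=7 before rhs at j=8)
  i=8: ✗ (lhs fails at k=8 before rhs at j=9)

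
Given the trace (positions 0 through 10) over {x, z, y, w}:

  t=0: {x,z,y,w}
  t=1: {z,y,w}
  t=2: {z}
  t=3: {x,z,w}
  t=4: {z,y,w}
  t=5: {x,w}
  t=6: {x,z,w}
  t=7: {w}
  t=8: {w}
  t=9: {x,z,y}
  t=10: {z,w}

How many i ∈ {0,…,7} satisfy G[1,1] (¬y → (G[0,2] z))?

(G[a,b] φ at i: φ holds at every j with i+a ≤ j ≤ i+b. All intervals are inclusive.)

Evaluate at each i in [0,7]:
  i=0: ✓ (all of [1,1])
  i=1: ✓ (all of [2,2])
  i=2: ✗ (fails at j=3)
  i=3: ✓ (all of [4,4])
  i=4: ✗ (fails at j=5)
  i=5: ✗ (fails at j=6)
  i=6: ✗ (fails at j=7)
  i=7: ✗ (fails at j=8)
Positions where it holds: {0, 1, 3} → 3.

3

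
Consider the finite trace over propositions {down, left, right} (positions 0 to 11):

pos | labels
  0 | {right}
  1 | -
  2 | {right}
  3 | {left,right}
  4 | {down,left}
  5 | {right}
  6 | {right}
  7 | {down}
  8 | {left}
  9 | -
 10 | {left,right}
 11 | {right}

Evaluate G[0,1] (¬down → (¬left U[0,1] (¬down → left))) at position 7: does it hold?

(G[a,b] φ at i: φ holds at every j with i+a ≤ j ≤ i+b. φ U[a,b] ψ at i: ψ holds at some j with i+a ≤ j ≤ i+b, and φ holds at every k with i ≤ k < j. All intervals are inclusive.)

Check (¬down → (¬left U[0,1] (¬down → left))) at every j in [7,8]:
  j=7: antecedent false → ✓
  j=8: antecedent true; consequent holds → ✓
All positions satisfy it → formula holds.

Holds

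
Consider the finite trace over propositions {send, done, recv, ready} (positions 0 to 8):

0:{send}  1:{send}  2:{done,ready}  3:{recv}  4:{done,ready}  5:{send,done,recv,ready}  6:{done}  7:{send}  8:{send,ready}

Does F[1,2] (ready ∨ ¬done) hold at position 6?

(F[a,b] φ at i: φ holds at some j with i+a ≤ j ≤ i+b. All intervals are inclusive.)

True

Check (ready ∨ ¬done) at each j in [7,8]:
  j=7: true
  j=8: true
Found at j=7 → formula holds.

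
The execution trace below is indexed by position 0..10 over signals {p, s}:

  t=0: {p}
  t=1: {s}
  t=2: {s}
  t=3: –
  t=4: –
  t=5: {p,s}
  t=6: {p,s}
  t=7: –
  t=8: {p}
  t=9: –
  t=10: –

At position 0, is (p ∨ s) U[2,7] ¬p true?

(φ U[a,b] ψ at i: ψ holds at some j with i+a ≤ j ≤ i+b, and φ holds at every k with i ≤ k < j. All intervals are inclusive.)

Yes

Need some j in [2,7] with ¬p, and (p ∨ s) at every k in [0,j-1].
  j=2: ¬p holds; (p ∨ s) holds at every k in [0,1] → satisfied.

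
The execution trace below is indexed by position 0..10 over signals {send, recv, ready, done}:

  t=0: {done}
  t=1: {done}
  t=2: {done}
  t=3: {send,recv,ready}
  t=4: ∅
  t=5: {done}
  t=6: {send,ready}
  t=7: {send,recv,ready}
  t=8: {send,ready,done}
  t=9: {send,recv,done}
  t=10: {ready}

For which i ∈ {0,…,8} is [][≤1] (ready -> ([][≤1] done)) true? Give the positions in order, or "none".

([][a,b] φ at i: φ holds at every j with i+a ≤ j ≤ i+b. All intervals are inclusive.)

0, 1, 4, 8

Evaluate at each i in [0,8]:
  i=0: ✓ (all of [0,1])
  i=1: ✓ (all of [1,2])
  i=2: ✗ (fails at j=3)
  i=3: ✗ (fails at j=3)
  i=4: ✓ (all of [4,5])
  i=5: ✗ (fails at j=6)
  i=6: ✗ (fails at j=6)
  i=7: ✗ (fails at j=7)
  i=8: ✓ (all of [8,9])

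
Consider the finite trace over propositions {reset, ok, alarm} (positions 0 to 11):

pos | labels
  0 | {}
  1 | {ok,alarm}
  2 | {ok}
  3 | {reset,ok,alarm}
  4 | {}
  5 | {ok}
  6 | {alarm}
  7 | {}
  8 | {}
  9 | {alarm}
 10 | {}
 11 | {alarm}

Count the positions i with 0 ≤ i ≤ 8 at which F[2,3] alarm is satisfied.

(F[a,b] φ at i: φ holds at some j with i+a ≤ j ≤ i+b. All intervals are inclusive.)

7

Evaluate at each i in [0,8]:
  i=0: ✓ (witness j=3)
  i=1: ✓ (witness j=3)
  i=2: ✗ (none in [4,5])
  i=3: ✓ (witness j=6)
  i=4: ✓ (witness j=6)
  i=5: ✗ (none in [7,8])
  i=6: ✓ (witness j=9)
  i=7: ✓ (witness j=9)
  i=8: ✓ (witness j=11)
Positions where it holds: {0, 1, 3, 4, 6, 7, 8} → 7.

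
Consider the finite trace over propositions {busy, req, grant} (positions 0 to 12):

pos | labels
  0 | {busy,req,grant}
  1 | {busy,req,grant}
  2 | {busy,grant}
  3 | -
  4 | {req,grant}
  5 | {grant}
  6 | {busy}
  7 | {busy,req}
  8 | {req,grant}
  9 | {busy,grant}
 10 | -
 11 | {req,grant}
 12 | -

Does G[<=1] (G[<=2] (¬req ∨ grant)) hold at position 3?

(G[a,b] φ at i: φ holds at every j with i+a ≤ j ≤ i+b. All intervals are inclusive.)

Check G[<=2] (¬req ∨ grant) at every j in [3,4]:
  j=3: holds on [3,5]
  j=4: holds on [4,6]
All positions satisfy it → formula holds.

Holds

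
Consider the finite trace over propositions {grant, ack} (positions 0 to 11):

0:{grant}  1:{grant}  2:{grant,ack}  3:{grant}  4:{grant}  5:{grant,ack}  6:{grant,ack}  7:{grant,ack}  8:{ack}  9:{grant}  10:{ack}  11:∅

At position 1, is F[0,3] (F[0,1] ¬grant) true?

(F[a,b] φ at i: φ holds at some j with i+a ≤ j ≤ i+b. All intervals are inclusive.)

Check F[0,1] ¬grant at each j in [1,4]:
  j=1: fails (none in [1,2])
  j=2: fails (none in [2,3])
  j=3: fails (none in [3,4])
  j=4: fails (none in [4,5])
No position in the window satisfies it → formula fails.

No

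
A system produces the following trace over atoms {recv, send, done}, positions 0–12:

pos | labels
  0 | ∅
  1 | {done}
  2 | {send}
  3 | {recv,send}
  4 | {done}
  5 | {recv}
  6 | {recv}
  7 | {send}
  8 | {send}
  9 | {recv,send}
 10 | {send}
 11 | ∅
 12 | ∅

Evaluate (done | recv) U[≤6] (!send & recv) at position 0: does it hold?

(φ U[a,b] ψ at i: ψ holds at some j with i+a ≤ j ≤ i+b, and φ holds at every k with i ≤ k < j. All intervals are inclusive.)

Need some j in [0,6] with (!send & recv), and (done | recv) at every k in [0,j-1].
  j=0: (!send & recv) false.
  j=1: (!send & recv) false.
  j=2: (!send & recv) false.
  j=3: (!send & recv) false.
  j=4: (!send & recv) false.
  j=5: (!send & recv) holds, but (done | recv) fails at k=0 → not this j.
  j=6: (!send & recv) holds, but (done | recv) fails at k=0 → not this j.
No j in the window works → until fails.

False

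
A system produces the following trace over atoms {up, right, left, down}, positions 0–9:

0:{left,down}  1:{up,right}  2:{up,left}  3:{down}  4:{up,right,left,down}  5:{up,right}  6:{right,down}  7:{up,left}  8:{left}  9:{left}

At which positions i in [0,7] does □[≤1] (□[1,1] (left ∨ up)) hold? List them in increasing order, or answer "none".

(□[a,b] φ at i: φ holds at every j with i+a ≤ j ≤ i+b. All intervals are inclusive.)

Evaluate at each i in [0,7]:
  i=0: ✓ (all of [0,1])
  i=1: ✗ (fails at j=2)
  i=2: ✗ (fails at j=2)
  i=3: ✓ (all of [3,4])
  i=4: ✗ (fails at j=5)
  i=5: ✗ (fails at j=5)
  i=6: ✓ (all of [6,7])
  i=7: ✓ (all of [7,8])

0, 3, 6, 7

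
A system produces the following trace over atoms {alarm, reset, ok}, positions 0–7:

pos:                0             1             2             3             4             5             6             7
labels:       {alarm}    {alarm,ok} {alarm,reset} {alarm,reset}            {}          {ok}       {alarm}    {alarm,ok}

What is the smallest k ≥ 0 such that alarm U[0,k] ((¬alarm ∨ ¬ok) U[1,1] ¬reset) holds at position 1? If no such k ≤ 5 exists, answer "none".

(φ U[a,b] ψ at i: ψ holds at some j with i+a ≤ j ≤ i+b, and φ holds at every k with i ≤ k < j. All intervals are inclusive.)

Need earliest j ≥ 1 with ((¬alarm ∨ ¬ok) U[1,1] ¬reset), and alarm at every k in [1,j-1].
  j=1: rhs fails.
  j=2: rhs fails.
  j=3: rhs holds; lhs holds on [1,2]. k = 2.

2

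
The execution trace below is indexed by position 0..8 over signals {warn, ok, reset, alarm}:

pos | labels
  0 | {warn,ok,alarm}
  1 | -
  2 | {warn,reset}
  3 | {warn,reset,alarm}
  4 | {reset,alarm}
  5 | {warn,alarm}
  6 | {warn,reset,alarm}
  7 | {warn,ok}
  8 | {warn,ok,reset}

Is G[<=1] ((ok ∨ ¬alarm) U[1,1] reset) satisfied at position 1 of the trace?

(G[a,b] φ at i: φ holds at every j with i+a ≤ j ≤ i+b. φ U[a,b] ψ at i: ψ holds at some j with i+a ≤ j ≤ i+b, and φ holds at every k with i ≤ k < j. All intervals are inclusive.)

Check ((ok ∨ ¬alarm) U[1,1] reset) at every j in [1,2]:
  j=1: holds
  j=2: holds
All positions satisfy it → formula holds.

Yes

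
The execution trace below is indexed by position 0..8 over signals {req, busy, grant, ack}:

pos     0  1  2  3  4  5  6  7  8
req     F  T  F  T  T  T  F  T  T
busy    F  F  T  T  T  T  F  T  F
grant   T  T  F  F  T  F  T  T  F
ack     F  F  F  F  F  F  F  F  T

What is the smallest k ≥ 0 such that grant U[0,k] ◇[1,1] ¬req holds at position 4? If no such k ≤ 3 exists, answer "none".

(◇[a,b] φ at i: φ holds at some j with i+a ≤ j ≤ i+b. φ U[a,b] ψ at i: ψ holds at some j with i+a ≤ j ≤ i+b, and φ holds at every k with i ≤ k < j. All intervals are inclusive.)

Need earliest j ≥ 4 with ◇[1,1] ¬req, and grant at every k in [4,j-1].
  j=4: rhs fails.
  j=5: rhs holds; lhs holds on [4,4]. k = 1.

1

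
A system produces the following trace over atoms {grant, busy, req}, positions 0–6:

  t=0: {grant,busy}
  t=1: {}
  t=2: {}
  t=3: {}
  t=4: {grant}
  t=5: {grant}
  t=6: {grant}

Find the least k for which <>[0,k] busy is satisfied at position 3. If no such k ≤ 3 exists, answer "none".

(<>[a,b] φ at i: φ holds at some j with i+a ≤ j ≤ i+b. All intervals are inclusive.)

Scan j = 3,4,… for busy:
  j=3: fails
  j=4: fails
  j=5: fails
  j=6: fails
No j in [3,6] satisfies it → none.

none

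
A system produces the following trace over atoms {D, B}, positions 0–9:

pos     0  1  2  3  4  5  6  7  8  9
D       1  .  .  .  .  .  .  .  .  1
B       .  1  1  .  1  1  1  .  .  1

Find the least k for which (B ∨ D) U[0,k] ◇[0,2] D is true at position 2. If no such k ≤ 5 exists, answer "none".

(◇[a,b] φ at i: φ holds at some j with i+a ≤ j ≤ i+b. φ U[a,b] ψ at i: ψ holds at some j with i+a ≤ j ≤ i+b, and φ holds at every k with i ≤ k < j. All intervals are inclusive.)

Need earliest j ≥ 2 with ◇[0,2] D, and (B ∨ D) at every k in [2,j-1].
  j=2: rhs fails.
  j=3: rhs fails.
  j=4: rhs fails.
  j=5: rhs fails.
  j=6: rhs fails.
  j=7: rhs holds but lhs fails at k=3.
No witness within the range → none.

none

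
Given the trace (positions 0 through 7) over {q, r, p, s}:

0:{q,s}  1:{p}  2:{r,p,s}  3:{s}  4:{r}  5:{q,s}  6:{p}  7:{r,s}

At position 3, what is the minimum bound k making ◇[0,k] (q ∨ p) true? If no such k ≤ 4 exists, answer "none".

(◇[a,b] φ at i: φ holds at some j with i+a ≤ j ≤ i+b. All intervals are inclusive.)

Scan j = 3,4,… for (q ∨ p):
  j=3: fails
  j=4: fails
  j=5: holds
First hit at j=5, so smallest k = 5-3 = 2.

2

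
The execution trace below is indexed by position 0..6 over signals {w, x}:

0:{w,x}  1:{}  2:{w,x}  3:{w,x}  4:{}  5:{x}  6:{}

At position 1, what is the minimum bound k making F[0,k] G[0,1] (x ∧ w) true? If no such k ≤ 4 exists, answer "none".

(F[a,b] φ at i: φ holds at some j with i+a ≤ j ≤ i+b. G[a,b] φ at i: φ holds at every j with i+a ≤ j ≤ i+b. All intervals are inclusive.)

1

Scan j = 1,2,… for G[0,1] (x ∧ w):
  j=1: fails
  j=2: holds
First hit at j=2, so smallest k = 2-1 = 1.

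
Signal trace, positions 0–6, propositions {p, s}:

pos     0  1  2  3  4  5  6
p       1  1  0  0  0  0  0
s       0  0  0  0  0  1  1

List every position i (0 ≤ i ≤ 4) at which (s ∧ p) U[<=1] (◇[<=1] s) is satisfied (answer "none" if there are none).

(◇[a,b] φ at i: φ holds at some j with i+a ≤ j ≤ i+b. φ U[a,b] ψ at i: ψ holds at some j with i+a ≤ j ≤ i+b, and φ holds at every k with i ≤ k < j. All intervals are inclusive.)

4

Evaluate at each i in [0,4]:
  i=0: ✗ (no rhs in [0,1])
  i=1: ✗ (no rhs in [1,2])
  i=2: ✗ (no rhs in [2,3])
  i=3: ✗ (lhs fails at k=3 before rhs at j=4)
  i=4: ✓ (rhs at j=4)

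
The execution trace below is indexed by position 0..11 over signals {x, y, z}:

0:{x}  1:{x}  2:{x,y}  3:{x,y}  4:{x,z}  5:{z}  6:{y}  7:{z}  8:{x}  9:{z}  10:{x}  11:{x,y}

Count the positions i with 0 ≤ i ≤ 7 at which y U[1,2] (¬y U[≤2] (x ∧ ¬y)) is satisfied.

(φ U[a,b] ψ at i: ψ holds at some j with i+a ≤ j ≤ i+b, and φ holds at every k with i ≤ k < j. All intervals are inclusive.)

3

Evaluate at each i in [0,7]:
  i=0: ✗ (lhs fails at k=0 before rhs at j=1)
  i=1: ✗ (no rhs in [2,3])
  i=2: ✓ (rhs at j=4; lhs holds on [2,3])
  i=3: ✓ (rhs at j=4; lhs holds on [3,3])
  i=4: ✗ (no rhs in [5,6])
  i=5: ✗ (lhs fails at k=5 before rhs at j=7)
  i=6: ✓ (rhs at j=7; lhs holds on [6,6])
  i=7: ✗ (lhs fails at k=7 before rhs at j=8)
Positions where it holds: {2, 3, 6} → 3.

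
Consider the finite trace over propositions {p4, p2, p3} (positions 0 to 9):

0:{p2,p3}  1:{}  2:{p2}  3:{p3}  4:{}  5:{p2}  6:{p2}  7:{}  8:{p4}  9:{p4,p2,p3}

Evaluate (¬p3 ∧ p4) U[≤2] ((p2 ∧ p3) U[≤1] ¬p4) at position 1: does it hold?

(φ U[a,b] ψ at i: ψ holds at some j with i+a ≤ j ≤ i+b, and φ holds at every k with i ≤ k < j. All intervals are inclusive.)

Holds

Need some j in [1,3] with ((p2 ∧ p3) U[≤1] ¬p4), and (¬p3 ∧ p4) at every k in [1,j-1].
  j=1: ((p2 ∧ p3) U[≤1] ¬p4) holds; no prefix to check → satisfied.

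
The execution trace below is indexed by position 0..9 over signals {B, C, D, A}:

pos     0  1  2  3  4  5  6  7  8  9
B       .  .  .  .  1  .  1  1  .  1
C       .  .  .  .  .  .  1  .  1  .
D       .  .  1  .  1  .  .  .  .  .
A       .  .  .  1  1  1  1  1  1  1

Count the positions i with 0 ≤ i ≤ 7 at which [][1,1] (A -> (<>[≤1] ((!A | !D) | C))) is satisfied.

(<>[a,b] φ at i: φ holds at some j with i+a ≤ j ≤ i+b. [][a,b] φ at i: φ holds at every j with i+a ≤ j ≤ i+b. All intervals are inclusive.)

8

Evaluate at each i in [0,7]:
  i=0: ✓ (all of [1,1])
  i=1: ✓ (all of [2,2])
  i=2: ✓ (all of [3,3])
  i=3: ✓ (all of [4,4])
  i=4: ✓ (all of [5,5])
  i=5: ✓ (all of [6,6])
  i=6: ✓ (all of [7,7])
  i=7: ✓ (all of [8,8])
Positions where it holds: {0, 1, 2, 3, 4, 5, 6, 7} → 8.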